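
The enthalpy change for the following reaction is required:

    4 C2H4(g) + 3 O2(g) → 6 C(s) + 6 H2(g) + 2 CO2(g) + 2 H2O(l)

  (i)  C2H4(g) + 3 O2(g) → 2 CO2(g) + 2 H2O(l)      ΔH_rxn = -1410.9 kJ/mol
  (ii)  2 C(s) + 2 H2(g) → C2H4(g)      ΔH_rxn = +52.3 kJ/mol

ΔH_rxn = -1567.8 kJ/mol

(i) as written (CO2(g) already on the product side): -1410.9 kJ/mol
(ii) reversed and × 3 (reverse to put C(s) on the product side; scale by 3 for the 6 C(s)): (-3)·(+52.3) = -156.9 kJ/mol
By Hess's law, ΔH_rxn = (1)·(-1410.9) + (-3)·(+52.3) = -1567.8 kJ/mol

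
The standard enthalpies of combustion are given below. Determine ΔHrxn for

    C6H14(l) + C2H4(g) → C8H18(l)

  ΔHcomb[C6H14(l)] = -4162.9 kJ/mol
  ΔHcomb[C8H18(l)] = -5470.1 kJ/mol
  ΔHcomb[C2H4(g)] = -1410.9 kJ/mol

Using ΔH = Σ nΔHc°(reactants) − Σ nΔHc°(products):
= [1·(-4162.9) + 1·(-1410.9)] − [1·(-5470.1)]
= -103.7 kJ/mol

ΔHrxn = -103.7 kJ/mol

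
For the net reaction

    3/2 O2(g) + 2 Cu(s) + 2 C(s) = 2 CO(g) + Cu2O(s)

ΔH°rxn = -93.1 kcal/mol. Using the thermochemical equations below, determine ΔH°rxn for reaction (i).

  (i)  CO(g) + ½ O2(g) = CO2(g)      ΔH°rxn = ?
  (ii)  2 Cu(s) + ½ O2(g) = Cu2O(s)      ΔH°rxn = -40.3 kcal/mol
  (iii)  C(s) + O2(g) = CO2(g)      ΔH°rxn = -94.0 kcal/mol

ΔH°rxn = -67.6 kcal/mol

(i) reversed and × 2: contributes −2·x
(ii) as written: -40.3 kcal/mol
(iii) × 2: (2)·(-94.0) = -188.0 kcal/mol
-93.1 = (-40.3) + (-188.0) − 2·x
x = (-93.1 − (-228.3)) / (-2) = -67.6 kcal/mol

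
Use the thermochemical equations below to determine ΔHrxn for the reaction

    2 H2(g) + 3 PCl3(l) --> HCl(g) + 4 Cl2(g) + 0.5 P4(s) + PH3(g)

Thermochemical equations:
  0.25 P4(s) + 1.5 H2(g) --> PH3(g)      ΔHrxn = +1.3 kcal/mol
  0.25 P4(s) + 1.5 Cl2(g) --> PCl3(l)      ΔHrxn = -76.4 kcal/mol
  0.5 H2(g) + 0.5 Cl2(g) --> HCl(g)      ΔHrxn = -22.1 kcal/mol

ΔHrxn = 208.4 kcal/mol

equation 1 as written (PH3(g) already on the product side): +1.3 kcal/mol
equation 2 reversed and × 3 (reverse to put PCl3(l) on the reactant side; ×3 to match 3 PCl3(l) in the target): (-3)·(-76.4) = +229.2 kcal/mol
equation 3 as written (HCl(g) already on the product side): -22.1 kcal/mol
Since enthalpy is a state function, ΔHrxn = (1)·(+1.3) + (-3)·(-76.4) + (1)·(-22.1) = 208.4 kcal/mol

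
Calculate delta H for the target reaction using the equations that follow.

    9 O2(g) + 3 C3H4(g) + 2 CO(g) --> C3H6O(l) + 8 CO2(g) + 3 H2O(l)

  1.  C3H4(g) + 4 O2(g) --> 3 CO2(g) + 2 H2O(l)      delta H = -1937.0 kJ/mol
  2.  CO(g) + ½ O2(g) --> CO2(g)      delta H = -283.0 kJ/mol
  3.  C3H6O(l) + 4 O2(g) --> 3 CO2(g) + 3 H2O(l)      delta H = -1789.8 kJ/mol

delta H = -4587.2 kJ/mol

eq. 1 × 3: (3)·(-1937.0) = -5811.0 kJ/mol
eq. 2 × 2: (2)·(-283.0) = -566.0 kJ/mol
eq. 3 reversed: +1789.8 kJ/mol
Combining the equations, delta H = (-5811.0) + (-566.0) + (+1789.8) = -4587.2 kJ/mol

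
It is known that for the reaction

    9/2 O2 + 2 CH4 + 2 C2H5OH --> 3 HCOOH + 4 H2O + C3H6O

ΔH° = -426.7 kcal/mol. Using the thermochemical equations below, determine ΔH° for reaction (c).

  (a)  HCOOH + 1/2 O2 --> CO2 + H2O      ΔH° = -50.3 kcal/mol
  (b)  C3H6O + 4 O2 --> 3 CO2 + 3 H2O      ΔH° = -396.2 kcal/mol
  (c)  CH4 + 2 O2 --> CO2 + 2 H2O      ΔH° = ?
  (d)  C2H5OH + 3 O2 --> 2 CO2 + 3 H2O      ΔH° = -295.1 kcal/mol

(a) reversed and × 3 (HCOOH must end up as a product; ×3 to match 3 HCOOH in the target): (-3)·(-50.3) = +150.9 kcal/mol
(b) reversed (reverse to put C3H6O on the product side): +396.2 kcal/mol
(c) × 2 (scale by 2 for the 2 CH4): contributes 2·x
(d) × 2 (×2 to match 2 C2H5OH in the target): (2)·(-295.1) = -590.2 kcal/mol
-426.7 = (+150.9) + (+396.2) + (-590.2) + 2·x
x = (-426.7 − (-43.1)) / (2) = -191.8 kcal/mol

ΔH° = -191.8 kcal/mol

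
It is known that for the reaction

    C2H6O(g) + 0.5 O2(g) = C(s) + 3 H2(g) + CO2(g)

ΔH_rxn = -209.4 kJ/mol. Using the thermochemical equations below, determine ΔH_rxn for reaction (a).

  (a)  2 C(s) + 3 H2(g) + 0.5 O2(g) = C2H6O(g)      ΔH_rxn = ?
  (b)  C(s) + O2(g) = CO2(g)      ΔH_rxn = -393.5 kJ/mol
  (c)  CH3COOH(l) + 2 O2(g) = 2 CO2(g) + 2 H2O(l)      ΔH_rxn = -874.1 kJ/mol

(a) reversed (C2H6O(g) must end up as a reactant): contributes −x
(b) as written: -393.5 kJ/mol
(c): not needed (CH3COOH(l) appears nowhere else).
-209.4 = (-393.5) − x
x = (-209.4 − (-393.5)) / (-1) = -184.1 kJ/mol

ΔH_rxn = -184.1 kJ/mol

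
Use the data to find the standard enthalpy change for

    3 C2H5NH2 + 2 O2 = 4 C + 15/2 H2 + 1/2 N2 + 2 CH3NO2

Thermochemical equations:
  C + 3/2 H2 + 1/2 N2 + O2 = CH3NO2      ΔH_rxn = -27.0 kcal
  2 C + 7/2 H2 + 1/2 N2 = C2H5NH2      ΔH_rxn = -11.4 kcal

equation 1 × 2 (scale by 2 for the 2 CH3NO2): (2)·(-27.0) = -54.0 kcal
equation 2 reversed and × 3 (C2H5NH2 must end up as a reactant; ×3 to match 3 C2H5NH2 in the target): (-3)·(-11.4) = +34.2 kcal
ΔH_rxn = (2)·(-27.0) + (-3)·(-11.4) = -19.8 kcal

ΔH_rxn = -19.8 kcal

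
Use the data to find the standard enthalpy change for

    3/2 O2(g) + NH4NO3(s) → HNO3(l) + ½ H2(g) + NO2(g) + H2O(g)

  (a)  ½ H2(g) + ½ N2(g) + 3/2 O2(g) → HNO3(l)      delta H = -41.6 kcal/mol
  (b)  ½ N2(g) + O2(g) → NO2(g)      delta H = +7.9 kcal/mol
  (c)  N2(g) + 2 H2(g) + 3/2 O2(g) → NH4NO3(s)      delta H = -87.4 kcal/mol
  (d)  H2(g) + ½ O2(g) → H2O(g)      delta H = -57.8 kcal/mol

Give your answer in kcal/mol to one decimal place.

(a) as written: -41.6 kcal/mol
(b) as written: +7.9 kcal/mol
(c) reversed: +87.4 kcal/mol
(d) as written: -57.8 kcal/mol
Summing the manipulated equations, delta H = (1)·(-41.6) + (1)·(+7.9) + (-1)·(-87.4) + (1)·(-57.8) = -4.1 kcal/mol

delta H = -4.1 kcal/mol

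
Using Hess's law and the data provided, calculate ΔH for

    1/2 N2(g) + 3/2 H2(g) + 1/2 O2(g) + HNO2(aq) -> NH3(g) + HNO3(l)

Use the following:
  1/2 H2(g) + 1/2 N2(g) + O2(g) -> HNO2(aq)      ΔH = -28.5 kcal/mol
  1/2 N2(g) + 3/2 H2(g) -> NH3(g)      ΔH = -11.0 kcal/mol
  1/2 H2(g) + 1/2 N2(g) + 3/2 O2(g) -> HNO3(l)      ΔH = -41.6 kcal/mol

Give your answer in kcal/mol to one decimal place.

ΔH = -24.1 kcal/mol

equation 1 reversed: +28.5 kcal/mol
equation 2 as written: -11.0 kcal/mol
equation 3 as written: -41.6 kcal/mol
Summing the manipulated equations, ΔH = (-1)·(-28.5) + (1)·(-11.0) + (1)·(-41.6) = -24.1 kcal/mol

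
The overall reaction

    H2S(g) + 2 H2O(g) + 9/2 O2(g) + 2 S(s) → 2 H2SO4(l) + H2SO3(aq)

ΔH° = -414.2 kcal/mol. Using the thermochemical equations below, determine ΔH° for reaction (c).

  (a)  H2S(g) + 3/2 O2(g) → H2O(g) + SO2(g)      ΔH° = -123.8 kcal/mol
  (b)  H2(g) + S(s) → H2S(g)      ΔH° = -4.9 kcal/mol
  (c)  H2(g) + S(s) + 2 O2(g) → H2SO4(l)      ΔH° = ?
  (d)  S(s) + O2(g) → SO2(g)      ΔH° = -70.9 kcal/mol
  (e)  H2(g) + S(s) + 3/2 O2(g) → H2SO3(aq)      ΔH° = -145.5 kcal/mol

(a) reversed and × 2: (-2)·(-123.8) = +247.6 kcal/mol
(b) reversed and × 3: (-3)·(-4.9) = +14.7 kcal/mol
(c) × 2: contributes 2·x
(d) × 2: (2)·(-70.9) = -141.8 kcal/mol
(e) as written: -145.5 kcal/mol
-414.2 = (+247.6) + (+14.7) + (-141.8) + (-145.5) + 2·x
x = (-414.2 − (-25.0)) / (2) = -194.6 kcal/mol

ΔH° = -194.6 kcal/mol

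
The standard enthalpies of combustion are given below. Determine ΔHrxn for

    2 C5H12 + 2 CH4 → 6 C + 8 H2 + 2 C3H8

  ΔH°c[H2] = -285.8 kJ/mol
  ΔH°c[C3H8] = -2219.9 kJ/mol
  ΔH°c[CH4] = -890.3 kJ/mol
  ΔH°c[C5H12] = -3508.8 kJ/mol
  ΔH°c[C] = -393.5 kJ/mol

Using ΔH = Σ nΔHc°(reactants) − Σ nΔHc°(products):
= [2·(-3508.8) + 2·(-890.3)] − [6·(-393.5) + 8·(-285.8) + 2·(-2219.9)]
= 289.0 kJ/mol

ΔHrxn = 289.0 kJ/mol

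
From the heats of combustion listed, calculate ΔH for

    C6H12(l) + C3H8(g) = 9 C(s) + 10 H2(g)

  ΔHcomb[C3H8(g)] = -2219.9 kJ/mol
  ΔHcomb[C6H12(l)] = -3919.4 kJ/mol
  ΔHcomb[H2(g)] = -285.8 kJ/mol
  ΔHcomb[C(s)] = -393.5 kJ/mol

ΔH = 260.2 kJ/mol

Using ΔH = Σ nΔHc°(reactants) − Σ nΔHc°(products):
= [1·(-3919.4) + 1·(-2219.9)] − [9·(-393.5) + 10·(-285.8)]
= 260.2 kJ/mol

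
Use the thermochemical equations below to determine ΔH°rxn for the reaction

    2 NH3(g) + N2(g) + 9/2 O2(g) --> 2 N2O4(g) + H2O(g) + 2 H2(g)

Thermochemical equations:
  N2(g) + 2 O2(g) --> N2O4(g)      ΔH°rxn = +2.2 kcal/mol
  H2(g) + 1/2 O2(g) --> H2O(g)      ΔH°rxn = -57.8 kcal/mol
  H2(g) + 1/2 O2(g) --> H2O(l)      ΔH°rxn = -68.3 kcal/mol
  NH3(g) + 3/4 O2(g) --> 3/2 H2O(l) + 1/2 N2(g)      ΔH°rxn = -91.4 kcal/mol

equation 1 × 2 (×2 to match 2 N2O4(g) in the target): (2)·(+2.2) = +4.4 kcal/mol
equation 2 as written (H2O(g) already on the product side): -57.8 kcal/mol
equation 3 reversed and × 3: (-3)·(-68.3) = +204.9 kcal/mol
equation 4 × 2 (scale by 2 for the 2 NH3(g)): (2)·(-91.4) = -182.8 kcal/mol
ΔH°rxn = (+4.4) + (-57.8) + (+204.9) + (-182.8) = -31.3 kcal/mol

ΔH°rxn = -31.3 kcal/mol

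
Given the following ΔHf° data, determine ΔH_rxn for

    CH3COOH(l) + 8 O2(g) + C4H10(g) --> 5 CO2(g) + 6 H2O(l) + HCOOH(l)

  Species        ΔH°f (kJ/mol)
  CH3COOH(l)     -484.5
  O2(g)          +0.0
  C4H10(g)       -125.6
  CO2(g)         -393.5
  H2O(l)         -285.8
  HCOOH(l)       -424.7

ΔH°rxn = Σ nΔHf°(products) − Σ nΔHf°(reactants).
Products: 5·(-393.5) + 6·(-285.8) + 1·(-424.7) = -4107.0
Reactants: 1·(-484.5) + 8·(+0.0) + 1·(-125.6) = -610.1
ΔH_rxn = (-4107.0) − (-610.1) = -3496.9 kJ/mol

ΔH_rxn = -3496.9 kJ/mol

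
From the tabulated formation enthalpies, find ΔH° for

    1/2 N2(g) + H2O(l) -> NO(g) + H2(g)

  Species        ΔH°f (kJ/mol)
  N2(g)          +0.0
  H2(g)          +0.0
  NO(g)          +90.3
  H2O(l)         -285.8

ΔH°rxn = Σ nΔHf°(products) − Σ nΔHf°(reactants).
Products: 1·(+90.3) + 1·(+0.0) = +90.3
Reactants: 1/2·(+0.0) + 1·(-285.8) = -285.8
ΔH° = (+90.3) − (-285.8) = 376.1 kJ/mol

ΔH° = 376.1 kJ/mol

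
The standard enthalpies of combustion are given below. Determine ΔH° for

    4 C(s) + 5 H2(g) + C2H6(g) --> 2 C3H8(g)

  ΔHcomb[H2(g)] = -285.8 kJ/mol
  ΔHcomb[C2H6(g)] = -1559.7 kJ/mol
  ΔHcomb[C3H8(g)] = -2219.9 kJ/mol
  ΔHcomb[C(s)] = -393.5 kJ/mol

ΔH° = -122.9 kJ/mol

Using ΔH = Σ nΔHc°(reactants) − Σ nΔHc°(products):
= [4·(-393.5) + 5·(-285.8) + 1·(-1559.7)] − [2·(-2219.9)]
= -122.9 kJ/mol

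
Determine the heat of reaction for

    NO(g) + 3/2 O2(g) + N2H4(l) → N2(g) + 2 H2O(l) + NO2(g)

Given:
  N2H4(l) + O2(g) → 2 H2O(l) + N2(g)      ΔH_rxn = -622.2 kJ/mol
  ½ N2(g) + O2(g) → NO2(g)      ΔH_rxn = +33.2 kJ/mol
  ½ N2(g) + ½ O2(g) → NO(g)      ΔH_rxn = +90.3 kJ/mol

ΔH_rxn = -679.3 kJ/mol

equation 1 as written: -622.2 kJ/mol
equation 2 as written: +33.2 kJ/mol
equation 3 reversed: -90.3 kJ/mol
ΔH_rxn = (1)·(-622.2) + (1)·(+33.2) + (-1)·(+90.3) = -679.3 kJ/mol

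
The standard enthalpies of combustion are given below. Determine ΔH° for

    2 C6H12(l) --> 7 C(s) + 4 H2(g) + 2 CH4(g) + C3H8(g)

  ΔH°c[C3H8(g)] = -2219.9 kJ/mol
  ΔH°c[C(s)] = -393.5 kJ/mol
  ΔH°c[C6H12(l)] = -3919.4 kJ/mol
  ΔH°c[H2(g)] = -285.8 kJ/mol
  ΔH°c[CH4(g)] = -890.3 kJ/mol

With combustion enthalpies, reactants minus products:
= [2·(-3919.4)] − [7·(-393.5) + 4·(-285.8) + 2·(-890.3) + 1·(-2219.9)]
= 59.4 kJ/mol

ΔH° = 59.4 kJ/mol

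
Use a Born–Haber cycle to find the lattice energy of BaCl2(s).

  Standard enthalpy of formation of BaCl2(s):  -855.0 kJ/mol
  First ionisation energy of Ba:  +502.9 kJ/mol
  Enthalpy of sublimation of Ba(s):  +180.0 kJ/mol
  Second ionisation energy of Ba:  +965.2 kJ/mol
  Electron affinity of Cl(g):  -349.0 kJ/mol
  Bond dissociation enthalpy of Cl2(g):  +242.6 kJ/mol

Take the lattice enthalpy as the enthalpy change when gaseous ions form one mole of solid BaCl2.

ΔHf° = 1·ΔHsub + 1·(ΣIE) + 1·D(Cl2) + 2·EA + U
-855.0 = 1·(+180.0) + 1·(+1468.1) + 1·(+242.6) + 2·(-349.0) + U
U = -855.0 − (+1192.7) = -2047.7 kJ/mol

U = -2047.7 kJ/mol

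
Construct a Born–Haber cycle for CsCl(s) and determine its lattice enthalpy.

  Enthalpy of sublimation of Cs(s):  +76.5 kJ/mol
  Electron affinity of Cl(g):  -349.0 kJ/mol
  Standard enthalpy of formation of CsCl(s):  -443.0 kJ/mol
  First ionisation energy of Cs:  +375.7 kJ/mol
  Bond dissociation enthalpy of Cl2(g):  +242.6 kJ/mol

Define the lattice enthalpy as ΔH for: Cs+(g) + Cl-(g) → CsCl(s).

U = -667.5 kJ/mol

ΔHf° = 1·ΔHsub + 1·(ΣIE) + 1/2·D(Cl2) + 1·EA + U
-443.0 = 1·(+76.5) + 1·(+375.7) + 1/2·(+242.6) + 1·(-349.0) + U
U = -443.0 − (+224.5) = -667.5 kJ/mol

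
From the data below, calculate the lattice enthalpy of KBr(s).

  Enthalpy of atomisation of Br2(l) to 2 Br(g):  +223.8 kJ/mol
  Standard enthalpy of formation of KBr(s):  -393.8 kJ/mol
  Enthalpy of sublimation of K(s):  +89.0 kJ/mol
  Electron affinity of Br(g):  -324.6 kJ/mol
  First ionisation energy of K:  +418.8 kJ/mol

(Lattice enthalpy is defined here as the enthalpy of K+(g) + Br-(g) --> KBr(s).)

ΔHf° = 1·ΔHsub + 1·(ΣIE) + 1/2·D(Br2) + 1·EA + U
-393.8 = 1·(+89.0) + 1·(+418.8) + 1/2·(+223.8) + 1·(-324.6) + U
U = -393.8 − (+295.1) = -688.9 kJ/mol

U = -688.9 kJ/mol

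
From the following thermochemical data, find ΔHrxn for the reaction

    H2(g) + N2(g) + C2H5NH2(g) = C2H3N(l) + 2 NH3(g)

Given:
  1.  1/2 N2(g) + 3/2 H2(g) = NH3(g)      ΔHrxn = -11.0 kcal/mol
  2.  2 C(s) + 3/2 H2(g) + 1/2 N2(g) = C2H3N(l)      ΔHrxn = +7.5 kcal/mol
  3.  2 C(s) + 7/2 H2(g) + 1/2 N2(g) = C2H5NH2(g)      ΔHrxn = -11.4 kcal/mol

eq. 1 × 2 (×2 to match 2 NH3(g) in the target): (2)·(-11.0) = -22.0 kcal/mol
eq. 2 as written (C2H3N(l) already on the product side): +7.5 kcal/mol
eq. 3 reversed (C2H5NH2(g) must end up as a reactant): +11.4 kcal/mol
Summing the manipulated equations, ΔHrxn = (-22.0) + (+7.5) + (+11.4) = -3.1 kcal/mol

ΔHrxn = -3.1 kcal/mol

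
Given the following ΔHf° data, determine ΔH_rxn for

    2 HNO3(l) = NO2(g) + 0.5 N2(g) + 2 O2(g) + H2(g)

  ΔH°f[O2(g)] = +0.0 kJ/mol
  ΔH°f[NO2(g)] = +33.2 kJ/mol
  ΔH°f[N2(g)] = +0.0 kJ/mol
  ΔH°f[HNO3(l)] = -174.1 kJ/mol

Products: 1·(+33.2) + 1/2·(+0.0) + 2·(+0.0) + 1·(+0.0) = +33.2
Reactants: 2·(-174.1) = -348.2
ΔH_rxn = (+33.2) − (-348.2) = 381.4 kJ/mol

ΔH_rxn = 381.4 kJ/mol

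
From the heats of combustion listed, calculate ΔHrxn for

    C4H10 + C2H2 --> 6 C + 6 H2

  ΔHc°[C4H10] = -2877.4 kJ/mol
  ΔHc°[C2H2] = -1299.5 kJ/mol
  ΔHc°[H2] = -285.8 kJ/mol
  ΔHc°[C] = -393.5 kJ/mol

ΔHrxn = -101.1 kJ/mol

Using ΔH = Σ nΔHc°(reactants) − Σ nΔHc°(products):
= [1·(-2877.4) + 1·(-1299.5)] − [6·(-393.5) + 6·(-285.8)]
= -101.1 kJ/mol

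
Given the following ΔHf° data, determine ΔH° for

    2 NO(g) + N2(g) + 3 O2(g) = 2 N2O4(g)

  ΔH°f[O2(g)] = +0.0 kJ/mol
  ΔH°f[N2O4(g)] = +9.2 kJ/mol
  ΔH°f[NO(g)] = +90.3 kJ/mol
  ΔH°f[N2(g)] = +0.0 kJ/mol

Products: 2·(+9.2) = +18.4
Reactants: 2·(+90.3) + 1·(+0.0) + 3·(+0.0) = +180.6
ΔH° = (+18.4) − (+180.6) = -162.2 kJ/mol

ΔH° = -162.2 kJ/mol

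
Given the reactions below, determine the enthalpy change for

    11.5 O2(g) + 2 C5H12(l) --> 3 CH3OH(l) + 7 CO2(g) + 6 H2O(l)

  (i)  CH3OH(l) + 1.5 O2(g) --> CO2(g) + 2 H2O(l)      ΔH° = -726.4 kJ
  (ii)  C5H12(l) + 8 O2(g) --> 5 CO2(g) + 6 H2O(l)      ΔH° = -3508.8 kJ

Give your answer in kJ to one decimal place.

ΔH° = -4838.4 kJ

(i) reversed and × 3: (-3)·(-726.4) = +2179.2 kJ
(ii) × 2: (2)·(-3508.8) = -7017.6 kJ
ΔH° = (+2179.2) + (-7017.6) = -4838.4 kJ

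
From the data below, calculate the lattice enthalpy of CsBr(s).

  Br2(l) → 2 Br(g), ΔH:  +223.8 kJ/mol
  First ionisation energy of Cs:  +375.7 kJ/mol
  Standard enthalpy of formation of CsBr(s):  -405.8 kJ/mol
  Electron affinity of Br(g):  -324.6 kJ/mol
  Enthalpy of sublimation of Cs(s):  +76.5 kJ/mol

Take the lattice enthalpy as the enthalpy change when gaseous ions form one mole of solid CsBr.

ΔHf° = 1·ΔHsub + 1·(ΣIE) + 1/2·D(Br2) + 1·EA + U
-405.8 = 1·(+76.5) + 1·(+375.7) + 1/2·(+223.8) + 1·(-324.6) + U
U = -405.8 − (+239.5) = -645.3 kJ/mol

U = -645.3 kJ/mol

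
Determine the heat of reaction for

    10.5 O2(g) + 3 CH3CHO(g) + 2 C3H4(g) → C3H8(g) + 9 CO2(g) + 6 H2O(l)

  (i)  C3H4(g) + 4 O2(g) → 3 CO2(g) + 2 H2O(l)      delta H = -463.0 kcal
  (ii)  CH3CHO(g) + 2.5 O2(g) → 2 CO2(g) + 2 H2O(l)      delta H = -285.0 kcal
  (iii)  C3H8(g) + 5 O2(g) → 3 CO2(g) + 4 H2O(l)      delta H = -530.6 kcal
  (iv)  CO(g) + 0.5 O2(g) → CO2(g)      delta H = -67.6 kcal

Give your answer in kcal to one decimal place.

delta H = -1250.4 kcal

(i) × 2 (×2 to match 2 C3H4(g) in the target): (2)·(-463.0) = -926.0 kcal
(ii) × 3 (scale by 3 for the 3 CH3CHO(g)): (3)·(-285.0) = -855.0 kcal
(iii) reversed (reverse to put C3H8(g) on the product side): +530.6 kcal
(iv): not needed (CO(g) appears nowhere else).
delta H = (-926.0) + (-855.0) + (+530.6) = -1250.4 kcal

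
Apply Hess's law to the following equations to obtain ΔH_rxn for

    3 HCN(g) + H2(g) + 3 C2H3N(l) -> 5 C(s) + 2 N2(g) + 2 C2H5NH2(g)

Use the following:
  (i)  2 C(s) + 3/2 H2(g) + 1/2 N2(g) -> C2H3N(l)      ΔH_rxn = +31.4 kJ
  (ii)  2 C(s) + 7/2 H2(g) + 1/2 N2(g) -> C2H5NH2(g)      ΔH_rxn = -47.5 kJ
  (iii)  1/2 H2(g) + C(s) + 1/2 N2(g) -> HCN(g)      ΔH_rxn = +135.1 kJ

(i) reversed and × 3: (-3)·(+31.4) = -94.2 kJ
(ii) × 2: (2)·(-47.5) = -95.0 kJ
(iii) reversed and × 3: (-3)·(+135.1) = -405.3 kJ
Summing the manipulated equations, ΔH_rxn = (-94.2) + (-95.0) + (-405.3) = -594.5 kJ

ΔH_rxn = -594.5 kJ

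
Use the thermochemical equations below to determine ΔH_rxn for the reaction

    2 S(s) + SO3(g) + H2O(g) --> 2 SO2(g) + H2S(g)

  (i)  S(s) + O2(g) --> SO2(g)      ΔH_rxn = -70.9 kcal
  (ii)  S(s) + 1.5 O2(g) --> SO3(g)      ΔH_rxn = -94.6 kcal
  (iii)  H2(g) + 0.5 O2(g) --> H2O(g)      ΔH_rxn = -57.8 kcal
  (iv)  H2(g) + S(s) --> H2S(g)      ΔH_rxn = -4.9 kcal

ΔH_rxn = 5.7 kcal

(i) × 2 (scale by 2 for the 2 SO2(g)): (2)·(-70.9) = -141.8 kcal
(ii) reversed (SO3(g) must end up as a reactant): +94.6 kcal
(iii) reversed (H2O(g) must end up as a reactant): +57.8 kcal
(iv) as written (H2S(g) already on the product side): -4.9 kcal
ΔH_rxn = (-141.8) + (+94.6) + (+57.8) + (-4.9) = 5.7 kcal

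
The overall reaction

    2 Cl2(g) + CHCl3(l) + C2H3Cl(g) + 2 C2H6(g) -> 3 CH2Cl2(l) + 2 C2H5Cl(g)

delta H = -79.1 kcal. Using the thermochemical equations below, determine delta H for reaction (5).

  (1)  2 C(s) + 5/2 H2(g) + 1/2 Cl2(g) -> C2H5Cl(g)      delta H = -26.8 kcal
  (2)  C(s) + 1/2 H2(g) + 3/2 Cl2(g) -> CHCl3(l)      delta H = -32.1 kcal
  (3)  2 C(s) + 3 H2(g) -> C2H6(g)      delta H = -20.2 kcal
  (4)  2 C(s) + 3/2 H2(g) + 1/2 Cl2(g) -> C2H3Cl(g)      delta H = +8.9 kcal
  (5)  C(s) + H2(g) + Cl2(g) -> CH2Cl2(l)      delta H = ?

(1) × 2: (2)·(-26.8) = -53.6 kcal
(2) reversed: +32.1 kcal
(3) reversed and × 2: (-2)·(-20.2) = +40.4 kcal
(4) reversed: -8.9 kcal
(5) × 3: contributes 3·x
-79.1 = (-53.6) + (+32.1) + (+40.4) + (-8.9) + 3·x
x = (-79.1 − (+10.0)) / (3) = -29.7 kcal

delta H = -29.7 kcal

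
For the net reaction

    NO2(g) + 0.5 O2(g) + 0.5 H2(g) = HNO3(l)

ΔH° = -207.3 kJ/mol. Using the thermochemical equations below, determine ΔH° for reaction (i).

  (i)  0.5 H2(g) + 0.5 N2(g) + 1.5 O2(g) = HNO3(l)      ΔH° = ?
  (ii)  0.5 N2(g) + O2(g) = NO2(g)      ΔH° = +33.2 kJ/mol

(i) as written: contributes x
(ii) reversed: -33.2 kJ/mol
-207.3 = (-33.2) + x
x = (-207.3 − (-33.2)) / (1) = -174.1 kJ/mol

ΔH° = -174.1 kJ/mol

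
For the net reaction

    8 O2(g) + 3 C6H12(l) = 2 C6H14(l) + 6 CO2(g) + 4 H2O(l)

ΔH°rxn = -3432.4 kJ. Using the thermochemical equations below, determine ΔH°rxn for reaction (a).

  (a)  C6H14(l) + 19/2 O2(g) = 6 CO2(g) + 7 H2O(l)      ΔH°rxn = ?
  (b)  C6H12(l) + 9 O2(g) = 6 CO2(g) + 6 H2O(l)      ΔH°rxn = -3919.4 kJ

(a) reversed and × 2: contributes −2·x
(b) × 3: (3)·(-3919.4) = -11758.2 kJ
-3432.4 = (-11758.2) − 2·x
x = (-3432.4 − (-11758.2)) / (-2) = -4162.9 kJ

ΔH°rxn = -4162.9 kJ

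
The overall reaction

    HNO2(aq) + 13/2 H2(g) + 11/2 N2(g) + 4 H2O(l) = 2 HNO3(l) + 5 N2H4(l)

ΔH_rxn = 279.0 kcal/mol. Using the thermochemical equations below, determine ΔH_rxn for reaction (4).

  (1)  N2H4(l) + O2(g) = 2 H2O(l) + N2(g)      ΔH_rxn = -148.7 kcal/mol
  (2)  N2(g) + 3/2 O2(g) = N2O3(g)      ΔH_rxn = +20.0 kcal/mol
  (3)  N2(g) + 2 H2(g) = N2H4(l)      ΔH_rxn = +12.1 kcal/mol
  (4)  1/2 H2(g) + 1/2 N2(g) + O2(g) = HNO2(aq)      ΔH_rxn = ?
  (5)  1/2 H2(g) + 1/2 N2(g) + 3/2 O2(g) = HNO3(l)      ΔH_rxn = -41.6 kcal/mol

ΔH_rxn = -28.5 kcal/mol

(1) reversed and × 2 (H2O(l) must end up as a reactant; ×2 to match 4 H2O(l) in the target): (-2)·(-148.7) = +297.4 kcal/mol
(2): not needed (N2O3(g) appears nowhere else).
(3) × 3: (3)·(+12.1) = +36.3 kcal/mol
(4) reversed (reverse to put HNO2(aq) on the reactant side): contributes −x
(5) × 2 (×2 to match 2 HNO3(l) in the target): (2)·(-41.6) = -83.2 kcal/mol
+279.0 = (+297.4) + (+36.3) + (-83.2) − x
x = (+279.0 − (+250.5)) / (-1) = -28.5 kcal/mol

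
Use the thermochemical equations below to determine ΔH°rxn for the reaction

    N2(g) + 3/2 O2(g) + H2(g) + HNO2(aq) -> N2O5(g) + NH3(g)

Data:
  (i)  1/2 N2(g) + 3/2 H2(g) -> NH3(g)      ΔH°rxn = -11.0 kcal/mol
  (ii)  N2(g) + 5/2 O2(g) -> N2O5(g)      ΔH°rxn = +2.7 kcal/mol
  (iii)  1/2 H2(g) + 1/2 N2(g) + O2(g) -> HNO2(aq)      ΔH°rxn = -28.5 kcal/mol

ΔH°rxn = 20.2 kcal/mol

(i) as written (NH3(g) already on the product side): -11.0 kcal/mol
(ii) as written (N2O5(g) already on the product side): +2.7 kcal/mol
(iii) reversed (reverse to put HNO2(aq) on the reactant side): +28.5 kcal/mol
By Hess's law, ΔH°rxn = (1)·(-11.0) + (1)·(+2.7) + (-1)·(-28.5) = 20.2 kcal/mol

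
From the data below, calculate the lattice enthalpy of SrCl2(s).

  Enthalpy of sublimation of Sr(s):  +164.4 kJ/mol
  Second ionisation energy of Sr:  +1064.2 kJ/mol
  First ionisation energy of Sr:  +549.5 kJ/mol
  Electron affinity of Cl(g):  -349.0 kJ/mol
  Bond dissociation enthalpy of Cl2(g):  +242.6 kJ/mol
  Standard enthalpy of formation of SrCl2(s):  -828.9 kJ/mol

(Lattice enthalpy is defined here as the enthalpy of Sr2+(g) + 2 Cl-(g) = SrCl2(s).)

ΔHf° = 1·ΔHsub + 1·(ΣIE) + 1·D(Cl2) + 2·EA + U
-828.9 = 1·(+164.4) + 1·(+1613.7) + 1·(+242.6) + 2·(-349.0) + U
U = -828.9 − (+1322.7) = -2151.6 kJ/mol

U = -2151.6 kJ/mol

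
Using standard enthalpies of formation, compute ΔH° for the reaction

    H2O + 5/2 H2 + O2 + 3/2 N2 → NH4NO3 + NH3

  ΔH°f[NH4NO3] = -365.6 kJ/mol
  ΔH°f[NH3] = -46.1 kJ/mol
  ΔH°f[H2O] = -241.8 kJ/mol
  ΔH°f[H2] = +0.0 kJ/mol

Products: 1·(-365.6) + 1·(-46.1) = -411.7
Reactants: 1·(-241.8) + 5/2·(+0.0) + 1·(+0.0) + 3/2·(+0.0) = -241.8
ΔH° = (-411.7) − (-241.8) = -169.9 kJ/mol

ΔH° = -169.9 kJ/mol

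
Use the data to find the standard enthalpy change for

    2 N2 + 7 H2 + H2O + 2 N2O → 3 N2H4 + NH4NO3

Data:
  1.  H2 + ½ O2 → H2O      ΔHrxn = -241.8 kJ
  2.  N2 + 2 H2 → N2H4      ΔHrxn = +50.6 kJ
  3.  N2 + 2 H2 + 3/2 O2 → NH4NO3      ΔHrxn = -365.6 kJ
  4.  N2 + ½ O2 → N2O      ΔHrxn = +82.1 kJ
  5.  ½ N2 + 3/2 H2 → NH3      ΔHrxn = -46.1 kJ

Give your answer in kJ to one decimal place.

ΔHrxn = -136.2 kJ

eq. 1 reversed: +241.8 kJ
eq. 2 × 3: (3)·(+50.6) = +151.8 kJ
eq. 3 as written: -365.6 kJ
eq. 4 reversed and × 2: (-2)·(+82.1) = -164.2 kJ
eq. 5: not needed.
Combining the equations, ΔHrxn = (-1)·(-241.8) + (3)·(+50.6) + (1)·(-365.6) + (-2)·(+82.1) = -136.2 kJ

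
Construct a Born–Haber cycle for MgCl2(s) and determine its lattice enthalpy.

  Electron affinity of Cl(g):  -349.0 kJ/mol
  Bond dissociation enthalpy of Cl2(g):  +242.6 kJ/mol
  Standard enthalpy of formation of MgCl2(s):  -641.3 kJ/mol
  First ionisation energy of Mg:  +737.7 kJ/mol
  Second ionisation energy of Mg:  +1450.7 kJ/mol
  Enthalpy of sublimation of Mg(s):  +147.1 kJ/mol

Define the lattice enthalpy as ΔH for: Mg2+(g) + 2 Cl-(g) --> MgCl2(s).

U = -2521.4 kJ/mol

ΔHf° = 1·ΔHsub + 1·(ΣIE) + 1·D(Cl2) + 2·EA + U
-641.3 = 1·(+147.1) + 1·(+2188.4) + 1·(+242.6) + 2·(-349.0) + U
U = -641.3 − (+1880.1) = -2521.4 kJ/mol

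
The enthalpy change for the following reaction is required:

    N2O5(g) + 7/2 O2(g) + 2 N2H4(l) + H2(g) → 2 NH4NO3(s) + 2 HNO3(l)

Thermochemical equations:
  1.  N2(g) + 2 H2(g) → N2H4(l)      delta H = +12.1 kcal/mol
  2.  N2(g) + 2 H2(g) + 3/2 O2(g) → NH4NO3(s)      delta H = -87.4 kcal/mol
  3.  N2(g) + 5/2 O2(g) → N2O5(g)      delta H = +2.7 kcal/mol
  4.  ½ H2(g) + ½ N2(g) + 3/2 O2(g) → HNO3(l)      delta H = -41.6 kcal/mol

delta H = -284.9 kcal/mol

eq. 1 reversed and × 2 (reverse to put N2H4(l) on the reactant side; ×2 to match 2 N2H4(l) in the target): (-2)·(+12.1) = -24.2 kcal/mol
eq. 2 × 2 (×2 to match 2 NH4NO3(s) in the target): (2)·(-87.4) = -174.8 kcal/mol
eq. 3 reversed (reverse to put N2O5(g) on the reactant side): -2.7 kcal/mol
eq. 4 × 2 (scale by 2 for the 2 HNO3(l)): (2)·(-41.6) = -83.2 kcal/mol
delta H = (-24.2) + (-174.8) + (-2.7) + (-83.2) = -284.9 kcal/mol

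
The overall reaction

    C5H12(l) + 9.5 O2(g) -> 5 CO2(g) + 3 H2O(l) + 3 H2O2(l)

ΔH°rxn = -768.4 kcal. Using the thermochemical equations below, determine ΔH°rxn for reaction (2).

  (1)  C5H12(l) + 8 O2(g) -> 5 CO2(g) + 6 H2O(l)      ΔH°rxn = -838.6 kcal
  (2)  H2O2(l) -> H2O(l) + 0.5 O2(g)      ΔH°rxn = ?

(1) as written (C5H12(l) already on the reactant side): -838.6 kcal
(2) reversed and × 3 (reverse to put H2O2(l) on the product side; scale by 3 for the 3 H2O2(l)): contributes −3·x
-768.4 = (-838.6) − 3·x
x = (-768.4 − (-838.6)) / (-3) = -23.4 kcal

ΔH°rxn = -23.4 kcal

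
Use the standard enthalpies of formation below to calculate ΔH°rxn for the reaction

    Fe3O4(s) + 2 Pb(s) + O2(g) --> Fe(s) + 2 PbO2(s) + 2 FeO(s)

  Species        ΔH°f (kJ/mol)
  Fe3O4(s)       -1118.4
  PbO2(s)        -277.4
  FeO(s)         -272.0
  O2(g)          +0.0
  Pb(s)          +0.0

ΔH°rxn = Σ nΔHf°(products) − Σ nΔHf°(reactants).
Products: 1·(+0.0) + 2·(-277.4) + 2·(-272.0) = -1098.8
Reactants: 1·(-1118.4) + 2·(+0.0) + 1·(+0.0) = -1118.4
ΔH°rxn = (-1098.8) − (-1118.4) = 19.6 kJ/mol

ΔH°rxn = 19.6 kJ/mol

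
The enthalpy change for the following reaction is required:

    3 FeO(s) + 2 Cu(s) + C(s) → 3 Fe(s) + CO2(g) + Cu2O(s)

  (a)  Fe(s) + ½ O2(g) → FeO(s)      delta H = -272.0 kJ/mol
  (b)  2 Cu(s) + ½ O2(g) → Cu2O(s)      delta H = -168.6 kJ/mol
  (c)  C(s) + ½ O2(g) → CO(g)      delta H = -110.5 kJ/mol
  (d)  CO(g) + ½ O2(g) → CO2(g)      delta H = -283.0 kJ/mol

delta H = 253.9 kJ/mol

(a) reversed and × 3: (-3)·(-272.0) = +816.0 kJ/mol
(b) as written: -168.6 kJ/mol
(c) as written: -110.5 kJ/mol
(d) as written: -283.0 kJ/mol
delta H = (+816.0) + (-168.6) + (-110.5) + (-283.0) = 253.9 kJ/mol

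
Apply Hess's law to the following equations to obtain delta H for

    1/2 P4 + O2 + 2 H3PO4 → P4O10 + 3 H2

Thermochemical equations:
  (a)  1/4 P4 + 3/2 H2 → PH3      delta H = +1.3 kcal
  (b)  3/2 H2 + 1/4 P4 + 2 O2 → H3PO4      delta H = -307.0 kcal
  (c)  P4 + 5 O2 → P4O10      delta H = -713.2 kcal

delta H = -99.2 kcal

(a): not needed.
(b) reversed and × 2: (-2)·(-307.0) = +614.0 kcal
(c) as written: -713.2 kcal
delta H = (-2)·(-307.0) + (1)·(-713.2) = -99.2 kcal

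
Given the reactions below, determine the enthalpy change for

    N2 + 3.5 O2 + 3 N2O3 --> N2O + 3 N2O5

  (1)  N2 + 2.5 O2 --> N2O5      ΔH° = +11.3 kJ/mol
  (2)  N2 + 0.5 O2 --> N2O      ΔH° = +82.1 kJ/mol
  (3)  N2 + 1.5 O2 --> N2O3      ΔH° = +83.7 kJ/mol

(1) × 3: (3)·(+11.3) = +33.9 kJ/mol
(2) as written: +82.1 kJ/mol
(3) reversed and × 3: (-3)·(+83.7) = -251.1 kJ/mol
ΔH° = (+33.9) + (+82.1) + (-251.1) = -135.1 kJ/mol

ΔH° = -135.1 kJ/mol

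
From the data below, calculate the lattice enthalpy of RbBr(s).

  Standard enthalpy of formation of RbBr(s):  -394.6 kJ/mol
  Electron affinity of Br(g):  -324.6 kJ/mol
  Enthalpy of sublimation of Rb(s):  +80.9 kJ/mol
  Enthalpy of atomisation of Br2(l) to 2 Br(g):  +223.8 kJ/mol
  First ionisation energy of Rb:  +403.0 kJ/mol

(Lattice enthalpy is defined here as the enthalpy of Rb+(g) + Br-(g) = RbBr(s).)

ΔHf° = 1·ΔHsub + 1·(ΣIE) + 1/2·D(Br2) + 1·EA + U
-394.6 = 1·(+80.9) + 1·(+403.0) + 1/2·(+223.8) + 1·(-324.6) + U
U = -394.6 − (+271.2) = -665.8 kJ/mol

U = -665.8 kJ/mol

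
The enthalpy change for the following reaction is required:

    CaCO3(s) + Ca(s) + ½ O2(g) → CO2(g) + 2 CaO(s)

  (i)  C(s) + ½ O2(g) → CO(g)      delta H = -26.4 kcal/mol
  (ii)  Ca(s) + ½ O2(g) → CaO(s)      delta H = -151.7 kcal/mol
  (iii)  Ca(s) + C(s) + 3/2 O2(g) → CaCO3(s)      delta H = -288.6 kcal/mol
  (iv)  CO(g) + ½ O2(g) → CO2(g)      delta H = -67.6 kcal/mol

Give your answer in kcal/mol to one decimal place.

delta H = -108.8 kcal/mol

(i) as written: -26.4 kcal/mol
(ii) × 2: (2)·(-151.7) = -303.4 kcal/mol
(iii) reversed: +288.6 kcal/mol
(iv) as written: -67.6 kcal/mol
delta H = (1)·(-26.4) + (2)·(-151.7) + (-1)·(-288.6) + (1)·(-67.6) = -108.8 kcal/mol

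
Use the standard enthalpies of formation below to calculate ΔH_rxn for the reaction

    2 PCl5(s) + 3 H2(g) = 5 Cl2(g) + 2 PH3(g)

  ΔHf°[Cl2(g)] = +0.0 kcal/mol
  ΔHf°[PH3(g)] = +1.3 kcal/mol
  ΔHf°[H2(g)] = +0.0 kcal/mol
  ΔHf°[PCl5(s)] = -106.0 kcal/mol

ΔH_rxn = 214.6 kcal/mol

Products: 5·(+0.0) + 2·(+1.3) = +2.6
Reactants: 2·(-106.0) + 3·(+0.0) = -212.0
ΔH_rxn = (+2.6) − (-212.0) = 214.6 kcal/mol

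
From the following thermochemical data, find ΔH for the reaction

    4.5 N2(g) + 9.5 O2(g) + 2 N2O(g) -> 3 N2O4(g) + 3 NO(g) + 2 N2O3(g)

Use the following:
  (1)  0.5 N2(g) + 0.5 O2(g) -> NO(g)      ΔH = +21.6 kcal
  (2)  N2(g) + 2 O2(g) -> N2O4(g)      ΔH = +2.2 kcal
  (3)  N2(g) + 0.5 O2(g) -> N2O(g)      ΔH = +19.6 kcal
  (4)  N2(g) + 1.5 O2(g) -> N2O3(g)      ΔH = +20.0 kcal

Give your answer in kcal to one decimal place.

ΔH = 72.2 kcal

(1) × 3 (scale by 3 for the 3 NO(g)): (3)·(+21.6) = +64.8 kcal
(2) × 3 (scale by 3 for the 3 N2O4(g)): (3)·(+2.2) = +6.6 kcal
(3) reversed and × 2 (reverse to put N2O(g) on the reactant side; ×2 to match 2 N2O(g) in the target): (-2)·(+19.6) = -39.2 kcal
(4) × 2 (scale by 2 for the 2 N2O3(g)): (2)·(+20.0) = +40.0 kcal
Combining the equations, ΔH = (3)·(+21.6) + (3)·(+2.2) + (-2)·(+19.6) + (2)·(+20.0) = 72.2 kcal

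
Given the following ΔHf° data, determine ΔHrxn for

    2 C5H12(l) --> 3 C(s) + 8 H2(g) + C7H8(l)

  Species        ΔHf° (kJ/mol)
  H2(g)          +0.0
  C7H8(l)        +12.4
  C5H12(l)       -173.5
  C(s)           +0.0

Products: 3·(+0.0) + 8·(+0.0) + 1·(+12.4) = +12.4
Reactants: 2·(-173.5) = -347.0
ΔHrxn = (+12.4) − (-347.0) = 359.4 kJ/mol

ΔHrxn = 359.4 kJ/mol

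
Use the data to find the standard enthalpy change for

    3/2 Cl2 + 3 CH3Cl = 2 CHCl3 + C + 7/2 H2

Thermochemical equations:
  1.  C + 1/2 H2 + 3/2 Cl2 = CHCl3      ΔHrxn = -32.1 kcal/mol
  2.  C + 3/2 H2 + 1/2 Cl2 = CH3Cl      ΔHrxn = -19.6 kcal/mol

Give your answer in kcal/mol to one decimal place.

eq. 1 × 2 (×2 to match 2 CHCl3 in the target): (2)·(-32.1) = -64.2 kcal/mol
eq. 2 reversed and × 3 (CH3Cl must end up as a reactant; ×3 to match 3 CH3Cl in the target): (-3)·(-19.6) = +58.8 kcal/mol
ΔHrxn = (-64.2) + (+58.8) = -5.4 kcal/mol

ΔHrxn = -5.4 kcal/mol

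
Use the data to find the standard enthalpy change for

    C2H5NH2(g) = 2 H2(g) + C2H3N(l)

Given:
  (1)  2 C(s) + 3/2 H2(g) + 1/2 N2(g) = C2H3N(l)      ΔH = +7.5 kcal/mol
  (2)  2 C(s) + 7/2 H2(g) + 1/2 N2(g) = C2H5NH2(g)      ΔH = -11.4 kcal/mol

ΔH = 18.9 kcal/mol

(1) as written (C2H3N(l) already on the product side): +7.5 kcal/mol
(2) reversed (C2H5NH2(g) must end up as a reactant): +11.4 kcal/mol
Since enthalpy is a state function, ΔH = (+7.5) + (+11.4) = 18.9 kcal/mol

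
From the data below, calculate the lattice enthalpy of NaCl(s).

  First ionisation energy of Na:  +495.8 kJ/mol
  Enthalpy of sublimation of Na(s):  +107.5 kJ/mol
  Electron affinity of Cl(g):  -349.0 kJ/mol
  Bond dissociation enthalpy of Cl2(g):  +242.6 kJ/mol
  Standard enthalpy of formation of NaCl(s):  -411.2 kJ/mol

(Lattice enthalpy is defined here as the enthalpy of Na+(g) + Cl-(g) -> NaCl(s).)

ΔHf° = 1·ΔHsub + 1·(ΣIE) + 1/2·D(Cl2) + 1·EA + U
-411.2 = 1·(+107.5) + 1·(+495.8) + 1/2·(+242.6) + 1·(-349.0) + U
U = -411.2 − (+375.6) = -786.8 kJ/mol

U = -786.8 kJ/mol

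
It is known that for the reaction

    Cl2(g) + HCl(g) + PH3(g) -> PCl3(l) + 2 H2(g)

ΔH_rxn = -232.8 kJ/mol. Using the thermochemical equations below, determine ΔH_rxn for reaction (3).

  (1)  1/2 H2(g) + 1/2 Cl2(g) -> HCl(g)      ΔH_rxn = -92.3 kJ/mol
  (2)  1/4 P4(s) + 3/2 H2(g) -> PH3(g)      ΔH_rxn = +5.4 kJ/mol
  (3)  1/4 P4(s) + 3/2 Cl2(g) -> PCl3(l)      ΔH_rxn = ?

ΔH_rxn = -319.7 kJ/mol

(1) reversed (reverse to put HCl(g) on the reactant side): +92.3 kJ/mol
(2) reversed (PH3(g) must end up as a reactant): -5.4 kJ/mol
(3) as written (PCl3(l) already on the product side): contributes x
-232.8 = (+92.3) + (-5.4) + x
x = (-232.8 − (+86.9)) / (1) = -319.7 kJ/mol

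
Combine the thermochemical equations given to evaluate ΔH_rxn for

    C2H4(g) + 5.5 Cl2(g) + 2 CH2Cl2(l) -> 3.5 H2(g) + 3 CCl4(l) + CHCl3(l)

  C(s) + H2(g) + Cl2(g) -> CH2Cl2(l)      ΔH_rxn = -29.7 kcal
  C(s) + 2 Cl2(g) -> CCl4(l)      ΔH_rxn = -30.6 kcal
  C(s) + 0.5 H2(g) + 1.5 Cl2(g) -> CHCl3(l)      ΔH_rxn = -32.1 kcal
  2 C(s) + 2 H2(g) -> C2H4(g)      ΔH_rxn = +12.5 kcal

ΔH_rxn = -77.0 kcal

equation 1 reversed and × 2 (reverse to put CH2Cl2(l) on the reactant side; ×2 to match 2 CH2Cl2(l) in the target): (-2)·(-29.7) = +59.4 kcal
equation 2 × 3 (scale by 3 for the 3 CCl4(l)): (3)·(-30.6) = -91.8 kcal
equation 3 as written (CHCl3(l) already on the product side): -32.1 kcal
equation 4 reversed (reverse to put C2H4(g) on the reactant side): -12.5 kcal
ΔH_rxn = (+59.4) + (-91.8) + (-32.1) + (-12.5) = -77.0 kcal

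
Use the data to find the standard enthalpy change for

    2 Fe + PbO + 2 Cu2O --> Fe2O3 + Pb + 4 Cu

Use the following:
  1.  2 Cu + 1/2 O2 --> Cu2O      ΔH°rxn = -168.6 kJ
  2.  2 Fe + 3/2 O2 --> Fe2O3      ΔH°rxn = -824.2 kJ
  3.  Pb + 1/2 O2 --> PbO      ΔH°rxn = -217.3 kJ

ΔH°rxn = -269.7 kJ

eq. 1 reversed and × 2 (Cu2O must end up as a reactant; ×2 to match 2 Cu2O in the target): (-2)·(-168.6) = +337.2 kJ
eq. 2 as written (Fe2O3 already on the product side): -824.2 kJ
eq. 3 reversed (reverse to put PbO on the reactant side): +217.3 kJ
ΔH°rxn = (+337.2) + (-824.2) + (+217.3) = -269.7 kJ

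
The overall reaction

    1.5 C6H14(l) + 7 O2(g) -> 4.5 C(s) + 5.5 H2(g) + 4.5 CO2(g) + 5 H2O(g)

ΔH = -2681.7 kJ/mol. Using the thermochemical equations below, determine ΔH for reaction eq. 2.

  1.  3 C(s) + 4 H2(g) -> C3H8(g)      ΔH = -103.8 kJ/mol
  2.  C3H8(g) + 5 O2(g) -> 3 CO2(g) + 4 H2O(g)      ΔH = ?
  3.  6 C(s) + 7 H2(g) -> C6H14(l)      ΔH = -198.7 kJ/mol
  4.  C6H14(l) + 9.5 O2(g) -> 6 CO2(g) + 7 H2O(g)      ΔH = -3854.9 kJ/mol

eq. 1 reversed and × 1/2: (-1/2)·(-103.8) = +51.9 kJ/mol
eq. 2 reversed and × 1/2: contributes −1/2·x
eq. 3 reversed and × 1/2: (-1/2)·(-198.7) = +99.35 kJ/mol
eq. 4 as written: -3854.9 kJ/mol
-2681.7 = (+51.9) + (+99.35) + (-3854.9) − 1/2·x
x = (-2681.7 − (-3703.65)) / (-1/2) = -2043.9 kJ/mol

ΔH = -2043.9 kJ/mol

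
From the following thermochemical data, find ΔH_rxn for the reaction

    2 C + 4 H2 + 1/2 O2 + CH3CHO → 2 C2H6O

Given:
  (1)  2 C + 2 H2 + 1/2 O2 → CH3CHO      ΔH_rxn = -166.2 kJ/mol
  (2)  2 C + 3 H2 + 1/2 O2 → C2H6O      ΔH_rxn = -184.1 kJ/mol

ΔH_rxn = -202.0 kJ/mol

(1) reversed: +166.2 kJ/mol
(2) × 2: (2)·(-184.1) = -368.2 kJ/mol
Since enthalpy is a state function, ΔH_rxn = (+166.2) + (-368.2) = -202.0 kJ/mol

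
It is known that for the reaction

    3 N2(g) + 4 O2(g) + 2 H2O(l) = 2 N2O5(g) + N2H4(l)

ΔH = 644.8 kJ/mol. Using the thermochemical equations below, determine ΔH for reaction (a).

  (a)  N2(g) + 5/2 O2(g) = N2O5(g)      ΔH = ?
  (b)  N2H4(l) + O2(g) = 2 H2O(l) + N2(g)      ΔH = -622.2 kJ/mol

(a) × 2: contributes 2·x
(b) reversed: +622.2 kJ/mol
+644.8 = (+622.2) + 2·x
x = (+644.8 − (+622.2)) / (2) = 11.3 kJ/mol

ΔH = 11.3 kJ/mol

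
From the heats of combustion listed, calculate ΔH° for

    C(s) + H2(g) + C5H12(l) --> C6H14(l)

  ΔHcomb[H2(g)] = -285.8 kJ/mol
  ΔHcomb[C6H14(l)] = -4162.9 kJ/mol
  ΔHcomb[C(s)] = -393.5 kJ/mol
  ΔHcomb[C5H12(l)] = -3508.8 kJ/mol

Using ΔH = Σ nΔHc°(reactants) − Σ nΔHc°(products):
= [1·(-393.5) + 1·(-285.8) + 1·(-3508.8)] − [1·(-4162.9)]
= -25.2 kJ/mol

ΔH° = -25.2 kJ/mol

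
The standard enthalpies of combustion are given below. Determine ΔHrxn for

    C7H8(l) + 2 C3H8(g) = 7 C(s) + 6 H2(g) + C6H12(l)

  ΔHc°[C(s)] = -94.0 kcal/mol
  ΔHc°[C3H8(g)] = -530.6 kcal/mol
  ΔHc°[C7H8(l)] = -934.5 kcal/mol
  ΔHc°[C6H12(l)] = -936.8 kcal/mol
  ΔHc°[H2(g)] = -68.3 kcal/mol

Using ΔH = Σ nΔHc°(reactants) − Σ nΔHc°(products):
= [1·(-934.5) + 2·(-530.6)] − [7·(-94.0) + 6·(-68.3) + 1·(-936.8)]
= 8.9 kcal/mol

ΔHrxn = 8.9 kcal/mol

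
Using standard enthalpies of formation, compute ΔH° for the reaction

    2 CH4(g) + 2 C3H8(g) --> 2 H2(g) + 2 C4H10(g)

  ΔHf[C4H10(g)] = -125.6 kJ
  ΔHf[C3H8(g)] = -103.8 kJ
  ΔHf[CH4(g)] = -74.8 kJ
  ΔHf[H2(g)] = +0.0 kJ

ΔH° = 106.0 kJ

ΔH°rxn = Σ nΔHf°(products) − Σ nΔHf°(reactants).
Products: 2·(+0.0) + 2·(-125.6) = -251.2
Reactants: 2·(-74.8) + 2·(-103.8) = -357.2
ΔH° = (-251.2) − (-357.2) = 106.0 kJ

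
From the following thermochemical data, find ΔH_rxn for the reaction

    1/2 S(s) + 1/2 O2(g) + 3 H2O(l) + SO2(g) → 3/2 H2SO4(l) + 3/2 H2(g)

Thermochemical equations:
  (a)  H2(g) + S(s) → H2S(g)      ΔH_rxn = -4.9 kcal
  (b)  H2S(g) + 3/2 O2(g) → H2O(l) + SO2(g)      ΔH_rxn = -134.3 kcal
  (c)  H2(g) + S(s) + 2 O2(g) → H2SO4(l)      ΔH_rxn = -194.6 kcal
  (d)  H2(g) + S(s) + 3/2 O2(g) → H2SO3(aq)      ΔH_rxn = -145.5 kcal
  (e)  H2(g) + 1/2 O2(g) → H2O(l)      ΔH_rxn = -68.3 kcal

(a) reversed: +4.9 kcal
(b) reversed (reverse to put SO2(g) on the reactant side): +134.3 kcal
(c) × 3/2 (×3/2 to match 3/2 H2SO4(l) in the target): (3/2)·(-194.6) = -291.9 kcal
(d): not needed (H2SO3(aq) appears nowhere else).
(e) reversed and × 2: (-2)·(-68.3) = +136.6 kcal
ΔH_rxn = (+4.9) + (+134.3) + (-291.9) + (+136.6) = -16.1 kcal

ΔH_rxn = -16.1 kcal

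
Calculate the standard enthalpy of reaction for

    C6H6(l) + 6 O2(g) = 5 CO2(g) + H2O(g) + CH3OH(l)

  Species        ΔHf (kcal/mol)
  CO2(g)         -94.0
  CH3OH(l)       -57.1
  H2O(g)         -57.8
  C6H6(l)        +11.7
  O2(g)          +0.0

ΔH_rxn = -596.6 kcal/mol

ΔH°rxn = Σ nΔHf°(products) − Σ nΔHf°(reactants).
Products: 5·(-94.0) + 1·(-57.8) + 1·(-57.1) = -584.9
Reactants: 1·(+11.7) + 6·(+0.0) = +11.7
ΔH_rxn = (-584.9) − (+11.7) = -596.6 kcal/mol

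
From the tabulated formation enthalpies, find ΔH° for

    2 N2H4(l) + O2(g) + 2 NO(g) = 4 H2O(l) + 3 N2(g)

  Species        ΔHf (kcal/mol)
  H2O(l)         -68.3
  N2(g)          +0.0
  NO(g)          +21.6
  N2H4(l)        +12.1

ΔH°rxn = Σ nΔHf°(products) − Σ nΔHf°(reactants).
Products: 4·(-68.3) + 3·(+0.0) = -273.2
Reactants: 2·(+12.1) + 1·(+0.0) + 2·(+21.6) = +67.4
ΔH° = (-273.2) − (+67.4) = -340.6 kcal/mol

ΔH° = -340.6 kcal/mol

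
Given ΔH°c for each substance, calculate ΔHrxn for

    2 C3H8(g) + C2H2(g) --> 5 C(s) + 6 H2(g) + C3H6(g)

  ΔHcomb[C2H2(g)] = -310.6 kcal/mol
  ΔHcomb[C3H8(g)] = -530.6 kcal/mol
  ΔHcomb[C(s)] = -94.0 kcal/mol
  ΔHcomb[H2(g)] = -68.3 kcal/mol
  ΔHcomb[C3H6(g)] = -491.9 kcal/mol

Using ΔH = Σ nΔHc°(reactants) − Σ nΔHc°(products):
= [2·(-530.6) + 1·(-310.6)] − [5·(-94.0) + 6·(-68.3) + 1·(-491.9)]
= -0.1 kcal/mol

ΔHrxn = -0.1 kcal/mol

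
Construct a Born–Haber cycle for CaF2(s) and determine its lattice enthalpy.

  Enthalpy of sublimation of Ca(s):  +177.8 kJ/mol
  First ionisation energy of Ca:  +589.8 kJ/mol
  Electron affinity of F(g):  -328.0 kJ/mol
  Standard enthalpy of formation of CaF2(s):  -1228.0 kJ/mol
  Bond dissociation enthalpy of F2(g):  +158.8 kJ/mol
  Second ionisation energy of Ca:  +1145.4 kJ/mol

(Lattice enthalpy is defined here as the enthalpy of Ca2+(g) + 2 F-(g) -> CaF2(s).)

U = -2643.8 kJ/mol

ΔHf° = 1·ΔHsub + 1·(ΣIE) + 1·D(F2) + 2·EA + U
-1228.0 = 1·(+177.8) + 1·(+1735.2) + 1·(+158.8) + 2·(-328.0) + U
U = -1228.0 − (+1415.8) = -2643.8 kJ/mol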